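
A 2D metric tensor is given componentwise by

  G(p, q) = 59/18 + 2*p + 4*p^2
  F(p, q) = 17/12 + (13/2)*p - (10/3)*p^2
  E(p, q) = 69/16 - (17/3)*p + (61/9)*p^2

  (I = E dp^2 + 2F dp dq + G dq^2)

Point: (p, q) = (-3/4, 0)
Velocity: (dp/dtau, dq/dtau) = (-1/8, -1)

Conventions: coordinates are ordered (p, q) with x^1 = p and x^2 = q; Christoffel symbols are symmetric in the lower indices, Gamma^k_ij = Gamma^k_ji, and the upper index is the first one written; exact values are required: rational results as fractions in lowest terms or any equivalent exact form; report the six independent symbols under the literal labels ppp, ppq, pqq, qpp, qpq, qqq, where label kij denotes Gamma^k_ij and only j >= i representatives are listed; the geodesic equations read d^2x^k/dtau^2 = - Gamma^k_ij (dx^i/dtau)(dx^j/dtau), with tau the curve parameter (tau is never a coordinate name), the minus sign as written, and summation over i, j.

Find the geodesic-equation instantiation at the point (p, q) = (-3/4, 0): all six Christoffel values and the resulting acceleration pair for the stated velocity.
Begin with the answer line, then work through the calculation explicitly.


Answer: Gamma_ppp = 25442/18489, Gamma_ppq = -3072/6163, Gamma_pqq = 2320/6163, Gamma_qpp = 28826/6163, Gamma_qpq = -7128/6163, Gamma_qqq = 3072/6163; accelerations (d^2p/dtau^2, d^2q/dtau^2) = (-161713/591648, -55693/197216)

E = 99/8, F = -16/3, G = 145/36 at the point
E_p = -95/6, E_q = 0, F_p = 23/2, F_q = 0, G_p = -4, G_q = 0
EG - F^2 = 6163/288;  g^inv = (288/6163) * [[145/36, 16/3], [16/3, 99/8]]
first-kind symbols [ij,l] = (1/2)(d_i g_jl + d_j g_il - d_l g_ij): [pp,p] = E_p/2 = -95/12, [pp,q] = F_p - E_q/2 = 23/2, [pq,p] = E_q/2 = 0, [pq,q] = G_p/2 = -2, [qq,p] = F_q - G_p/2 = 2, [qq,q] = G_q/2 = 0
Gamma^p_ij = (G*[ij,p] - F*[ij,q])/(EG - F^2), Gamma^q_ij = (E*[ij,q] - F*[ij,p])/(EG - F^2)
Gamma_ppp = 25442/18489, Gamma_ppq = -3072/6163, Gamma_pqq = 2320/6163, Gamma_qpp = 28826/6163, Gamma_qpq = -7128/6163, Gamma_qqq = 3072/6163
d^2p/dtau^2 = -(Gamma_ppp*(-1/8)^2 + 2*Gamma_ppq*(-1/8)*(-1) + Gamma_pqq*(-1)^2) = -161713/591648
d^2q/dtau^2 = -(Gamma_qpp*(-1/8)^2 + 2*Gamma_qpq*(-1/8)*(-1) + Gamma_qqq*(-1)^2) = -55693/197216


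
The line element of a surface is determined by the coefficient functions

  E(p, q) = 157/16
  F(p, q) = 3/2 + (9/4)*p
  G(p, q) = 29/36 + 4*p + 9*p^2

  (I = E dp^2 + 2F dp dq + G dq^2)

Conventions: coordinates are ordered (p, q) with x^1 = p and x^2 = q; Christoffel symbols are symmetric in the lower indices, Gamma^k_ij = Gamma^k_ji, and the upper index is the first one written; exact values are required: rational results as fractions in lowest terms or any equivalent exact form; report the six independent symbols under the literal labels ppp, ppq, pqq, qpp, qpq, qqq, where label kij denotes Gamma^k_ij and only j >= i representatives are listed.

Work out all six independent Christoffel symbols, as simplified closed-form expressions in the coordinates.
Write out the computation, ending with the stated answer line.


E = 157/16; F = 3/2 + (9/4)*p; G = 29/36 + 4*p + 9*p^2
Gamma^k_ij = (1/2) g^{kl} (d_i g_jl + d_j g_il - d_l g_ij), with g^inv = (1/(EG-F^2)) [[G, -F], [-F, E]]
first partials: E_p = 0, E_q = 0, F_p = 9/4, F_q = 0, G_p = 4 + 18*p, G_q = 0
D = EG - F^2 = 3257/576 + (65/2)*p + (333/4)*p^2
expanded: Gamma^p_pp = (G E_p - 2F F_p + F E_q)/(2D), Gamma^p_pq = (G E_q - F G_p)/(2D), Gamma^p_qq = (2G F_q - G G_p - F G_q)/(2D), Gamma^q_pp = (2E F_p - E E_q - F E_p)/(2D), Gamma^q_pq = (E G_p - F E_q)/(2D), Gamma^q_qq = (E G_q - 2F F_q + F G_p)/(2D); substitute and cancel common factors

Answer: Gamma_ppp = (-2916*p - 1944)/(47952*p^2 + 18720*p + 3257), Gamma_ppq = (-11664*p^2 - 10368*p - 1728)/(47952*p^2 + 18720*p + 3257), Gamma_pqq = (-46656*p^3 - 31104*p^2 - 8784*p - 928)/(47952*p^2 + 18720*p + 3257), Gamma_qpp = 12717/(47952*p^2 + 18720*p + 3257), Gamma_qpq = (50868*p + 11304)/(47952*p^2 + 18720*p + 3257), Gamma_qqq = (11664*p^2 + 10368*p + 1728)/(47952*p^2 + 18720*p + 3257)


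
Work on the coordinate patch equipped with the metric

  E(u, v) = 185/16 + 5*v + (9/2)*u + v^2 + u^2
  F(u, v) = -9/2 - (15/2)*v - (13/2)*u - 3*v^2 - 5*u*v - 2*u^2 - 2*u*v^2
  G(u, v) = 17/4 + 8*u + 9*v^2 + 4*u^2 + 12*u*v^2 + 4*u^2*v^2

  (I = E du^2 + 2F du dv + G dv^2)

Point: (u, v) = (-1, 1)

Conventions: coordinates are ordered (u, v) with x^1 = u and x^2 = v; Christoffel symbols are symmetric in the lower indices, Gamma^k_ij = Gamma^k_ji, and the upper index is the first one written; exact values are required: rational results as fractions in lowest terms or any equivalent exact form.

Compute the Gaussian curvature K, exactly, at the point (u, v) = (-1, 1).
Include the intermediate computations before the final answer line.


E = 225/16, F = -7/2, G = 5/4, EG - F^2 = 341/64 at the point
E_u = 5/2, E_v = 7, F_u = -19/2, F_v = -9/2, G_u = 4, G_v = 2
E_vv = 2, F_uv = -9, G_uu = 16
Apply the Brioschi formula K = (det M1 - det M2)/(EG - F^2)^2 over the derivative matrices of E, F, G.
M1 = [[-E_vv/2 + F_uv - G_uu/2, E_u/2, F_u - E_v/2], [F_v - G_u/2, E, F], [G_v/2, F, G]] = [[-18, 5/4, -13], [-13/2, 225/16, -7/2], [1, -7/2, 5/4]]; det M1 = -3249/16
M2 = [[0, E_v/2, G_u/2], [E_v/2, E, F], [G_u/2, F, G]] = [[0, 7/2, 2], [7/2, 225/16, -7/2], [2, -7/2, 5/4]]; det M2 = -1929/16
det M1 - det M2 = -165/2; K = -165/2 / (341/64)^2 = -30720/10571

Answer: K = -30720/10571


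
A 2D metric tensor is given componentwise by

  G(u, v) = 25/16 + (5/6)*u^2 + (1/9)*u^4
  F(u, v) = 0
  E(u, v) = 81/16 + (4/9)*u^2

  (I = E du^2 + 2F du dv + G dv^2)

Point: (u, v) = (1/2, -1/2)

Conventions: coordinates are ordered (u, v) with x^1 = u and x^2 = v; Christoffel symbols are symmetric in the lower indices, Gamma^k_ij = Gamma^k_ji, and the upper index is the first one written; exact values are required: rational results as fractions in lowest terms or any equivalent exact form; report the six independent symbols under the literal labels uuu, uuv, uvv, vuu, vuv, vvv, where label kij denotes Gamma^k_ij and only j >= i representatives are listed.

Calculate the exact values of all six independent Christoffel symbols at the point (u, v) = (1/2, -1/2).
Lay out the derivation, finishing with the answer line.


E = 745/144, F = 0, G = 16/9 at the point
E_u = 4/9, E_v = 0, F_u = 0, F_v = 0, G_u = 8/9, G_v = 0
EG - F^2 = 745/81;  g^inv = (81/745) * [[16/9, 0], [0, 745/144]]
first-kind symbols [ij,l] = (1/2)(d_i g_jl + d_j g_il - d_l g_ij): [uu,u] = E_u/2 = 2/9, [uu,v] = F_u - E_v/2 = 0, [uv,u] = E_v/2 = 0, [uv,v] = G_u/2 = 4/9, [vv,u] = F_v - G_u/2 = -4/9, [vv,v] = G_v/2 = 0
Gamma^u_ij = (G*[ij,u] - F*[ij,v])/(EG - F^2), Gamma^v_ij = (E*[ij,v] - F*[ij,u])/(EG - F^2)

Answer: Gamma_uuu = 32/745, Gamma_uuv = 0, Gamma_uvv = -64/745, Gamma_vuu = 0, Gamma_vuv = 1/4, Gamma_vvv = 0


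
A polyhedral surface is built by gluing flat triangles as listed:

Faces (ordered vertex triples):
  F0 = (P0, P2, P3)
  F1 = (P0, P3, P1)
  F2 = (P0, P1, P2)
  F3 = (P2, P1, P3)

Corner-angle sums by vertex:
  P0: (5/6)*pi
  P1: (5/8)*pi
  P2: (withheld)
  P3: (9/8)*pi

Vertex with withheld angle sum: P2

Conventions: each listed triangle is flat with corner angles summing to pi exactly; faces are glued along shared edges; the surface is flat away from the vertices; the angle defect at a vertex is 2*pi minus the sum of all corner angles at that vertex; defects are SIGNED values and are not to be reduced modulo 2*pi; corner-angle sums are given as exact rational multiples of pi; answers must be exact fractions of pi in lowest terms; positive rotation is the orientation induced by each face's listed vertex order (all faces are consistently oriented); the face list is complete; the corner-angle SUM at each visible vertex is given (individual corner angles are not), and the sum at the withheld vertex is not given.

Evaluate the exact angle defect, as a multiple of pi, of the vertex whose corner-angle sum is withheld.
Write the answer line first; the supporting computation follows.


Answer: defect(P2) = (7/12)*pi

V = 4, E = 6, F = 4; chi = V - E + F = 2
Gauss-Bonnet: total defect = 2*pi*chi = 4*pi; visible defects sum to (41/12)*pi


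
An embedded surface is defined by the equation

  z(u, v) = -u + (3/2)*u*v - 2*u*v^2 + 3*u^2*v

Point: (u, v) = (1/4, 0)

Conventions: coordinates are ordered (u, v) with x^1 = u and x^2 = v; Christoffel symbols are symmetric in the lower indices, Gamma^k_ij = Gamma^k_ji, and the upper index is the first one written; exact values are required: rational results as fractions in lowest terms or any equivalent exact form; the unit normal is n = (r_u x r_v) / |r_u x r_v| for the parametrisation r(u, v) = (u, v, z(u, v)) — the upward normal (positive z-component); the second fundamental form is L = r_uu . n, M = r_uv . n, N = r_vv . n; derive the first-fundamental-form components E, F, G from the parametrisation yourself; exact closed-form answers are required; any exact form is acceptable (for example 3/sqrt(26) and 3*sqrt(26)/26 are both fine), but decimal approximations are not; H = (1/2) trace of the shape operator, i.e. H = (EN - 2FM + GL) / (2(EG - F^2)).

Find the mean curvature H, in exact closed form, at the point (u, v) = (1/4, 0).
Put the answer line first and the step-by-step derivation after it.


Answer: H = 2816*sqrt(593)/351649

z_u = -1, z_v = 9/16, z_uu = 0, z_uv = 3, z_vv = -1
E = 2, F = -9/16, G = 337/256; answer radicand W^2 = 593/256
unnormalised second-form numerators: l = 0, m = 3, n = -1; L = l/sqrt(593/256), and similarly M = m/sqrt(W^2), N = n/sqrt(W^2)
H = (E*n - 2*F*m + G*l) / (2*(EG - F^2)*sqrt(W^2)); E*n - 2*F*m + G*l = 11/8, EG - F^2 = 593/256, so H = (176/593)/sqrt(593/256)


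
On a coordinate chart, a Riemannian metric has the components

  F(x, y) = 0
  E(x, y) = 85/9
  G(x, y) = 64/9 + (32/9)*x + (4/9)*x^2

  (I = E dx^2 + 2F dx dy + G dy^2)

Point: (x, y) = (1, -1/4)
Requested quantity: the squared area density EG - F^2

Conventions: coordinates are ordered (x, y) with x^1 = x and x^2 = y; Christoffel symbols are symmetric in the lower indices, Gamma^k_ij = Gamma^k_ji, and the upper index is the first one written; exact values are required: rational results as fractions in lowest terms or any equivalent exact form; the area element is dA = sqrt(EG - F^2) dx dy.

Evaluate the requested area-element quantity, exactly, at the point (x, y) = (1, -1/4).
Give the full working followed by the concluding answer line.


E = 85/9, F = 0, G = 100/9; EG - F^2 = 8500/81

Answer: EG - F^2 = 8500/81


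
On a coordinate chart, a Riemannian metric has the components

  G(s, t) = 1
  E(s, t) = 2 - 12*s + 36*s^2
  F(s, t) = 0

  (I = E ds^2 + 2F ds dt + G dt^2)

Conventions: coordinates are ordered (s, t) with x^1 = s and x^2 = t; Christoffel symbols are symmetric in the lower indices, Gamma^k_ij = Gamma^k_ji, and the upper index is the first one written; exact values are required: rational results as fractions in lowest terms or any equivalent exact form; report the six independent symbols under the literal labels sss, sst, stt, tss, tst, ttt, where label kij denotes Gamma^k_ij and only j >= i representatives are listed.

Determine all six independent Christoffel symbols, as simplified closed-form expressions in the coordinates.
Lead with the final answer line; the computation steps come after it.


Answer: Gamma_sss = (18*s - 3)/(18*s^2 - 6*s + 1), Gamma_sst = 0, Gamma_stt = 0, Gamma_tss = 0, Gamma_tst = 0, Gamma_ttt = 0

E = 2 - 12*s + 36*s^2; F = 0; G = 1
Gamma^k_ij = (1/2) g^{kl} (d_i g_jl + d_j g_il - d_l g_ij), with g^inv = (1/(EG-F^2)) [[G, -F], [-F, E]]
first partials: E_s = -12 + 72*s, E_t = 0, F_s = 0, F_t = 0, G_s = 0, G_t = 0
D = EG - F^2 = 2 - 12*s + 36*s^2
expanded: Gamma^s_ss = (G E_s - 2F F_s + F E_t)/(2D), Gamma^s_st = (G E_t - F G_s)/(2D), Gamma^s_tt = (2G F_t - G G_s - F G_t)/(2D), Gamma^t_ss = (2E F_s - E E_t - F E_s)/(2D), Gamma^t_st = (E G_s - F E_t)/(2D), Gamma^t_tt = (E G_t - 2F F_t + F G_s)/(2D); substitute and cancel common factors


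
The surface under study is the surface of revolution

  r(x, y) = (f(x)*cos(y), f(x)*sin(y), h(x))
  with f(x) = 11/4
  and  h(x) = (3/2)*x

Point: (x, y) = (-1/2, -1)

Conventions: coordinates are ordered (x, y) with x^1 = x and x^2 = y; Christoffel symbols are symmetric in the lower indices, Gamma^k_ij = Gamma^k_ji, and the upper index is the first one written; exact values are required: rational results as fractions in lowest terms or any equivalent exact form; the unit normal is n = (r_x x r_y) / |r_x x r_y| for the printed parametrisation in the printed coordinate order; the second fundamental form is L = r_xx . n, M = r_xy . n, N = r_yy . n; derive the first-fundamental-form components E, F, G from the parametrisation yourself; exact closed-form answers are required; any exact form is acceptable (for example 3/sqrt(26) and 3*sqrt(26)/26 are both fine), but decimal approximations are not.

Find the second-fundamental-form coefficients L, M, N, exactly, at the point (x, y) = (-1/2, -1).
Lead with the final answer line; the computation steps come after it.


Answer: L = 0, M = 0, N = 11/4

f = 11/4, f' = 0, f'' = 0, h' = 3/2, h'' = 0
E = 9/4, F = 0, G = 121/16; answer radicand W^2 = 9/4
unnormalised second-form numerators: l = 0, m = 0, n = 33/8; L = l/sqrt(9/4), and similarly M = m/sqrt(W^2), N = n/sqrt(W^2)


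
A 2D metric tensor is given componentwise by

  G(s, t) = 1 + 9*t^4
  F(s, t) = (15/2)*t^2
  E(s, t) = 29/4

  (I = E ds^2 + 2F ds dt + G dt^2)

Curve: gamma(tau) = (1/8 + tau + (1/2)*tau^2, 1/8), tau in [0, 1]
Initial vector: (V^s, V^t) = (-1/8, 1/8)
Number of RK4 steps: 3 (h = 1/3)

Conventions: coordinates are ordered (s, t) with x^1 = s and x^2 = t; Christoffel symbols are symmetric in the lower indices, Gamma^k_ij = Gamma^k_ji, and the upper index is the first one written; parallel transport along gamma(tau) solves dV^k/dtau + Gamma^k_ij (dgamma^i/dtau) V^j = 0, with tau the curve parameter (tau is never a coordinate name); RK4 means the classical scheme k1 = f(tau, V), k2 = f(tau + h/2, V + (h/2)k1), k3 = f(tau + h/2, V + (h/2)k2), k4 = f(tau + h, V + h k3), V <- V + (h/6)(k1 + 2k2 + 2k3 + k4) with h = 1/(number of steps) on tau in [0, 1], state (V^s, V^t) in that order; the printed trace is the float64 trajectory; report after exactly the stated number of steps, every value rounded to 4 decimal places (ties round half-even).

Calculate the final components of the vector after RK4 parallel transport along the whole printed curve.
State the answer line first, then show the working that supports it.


Answer: V^s = -0.1250, V^t = 0.1250

gamma'(tau) = (1 + tau, 0); f(tau, V)^k = -Gamma^k_ij(gamma(tau)) gamma'^i(tau) V^j; h = 1/3; intermediate values shown to 6 dp
curve data and Christoffel symbols at the stage parameters:
  tau = 0.000000: gamma = (0.125000, 0.125000), gamma' = (1.000000, 0.000000); Gamma_sss = 0.000000, Gamma_sst = 0.000000, Gamma_stt = 0.258542, Gamma_tss = 0.000000, Gamma_tst = 0.000000, Gamma_ttt = 0.004848
  tau = 0.166667: gamma = (0.305556, 0.125000), gamma' = (1.166667, 0.000000); Gamma_sss = 0.000000, Gamma_sst = 0.000000, Gamma_stt = 0.258542, Gamma_tss = 0.000000, Gamma_tst = 0.000000, Gamma_ttt = 0.004848
  tau = 0.333333: gamma = (0.513889, 0.125000), gamma' = (1.333333, 0.000000); Gamma_sss = 0.000000, Gamma_sst = 0.000000, Gamma_stt = 0.258542, Gamma_tss = 0.000000, Gamma_tst = 0.000000, Gamma_ttt = 0.004848
  tau = 0.500000: gamma = (0.750000, 0.125000), gamma' = (1.500000, 0.000000); Gamma_sss = 0.000000, Gamma_sst = 0.000000, Gamma_stt = 0.258542, Gamma_tss = 0.000000, Gamma_tst = 0.000000, Gamma_ttt = 0.004848
  tau = 0.666667: gamma = (1.013889, 0.125000), gamma' = (1.666667, 0.000000); Gamma_sss = 0.000000, Gamma_sst = 0.000000, Gamma_stt = 0.258542, Gamma_tss = 0.000000, Gamma_tst = 0.000000, Gamma_ttt = 0.004848
  tau = 0.833333: gamma = (1.305556, 0.125000), gamma' = (1.833333, 0.000000); Gamma_sss = 0.000000, Gamma_sst = 0.000000, Gamma_stt = 0.258542, Gamma_tss = 0.000000, Gamma_tst = 0.000000, Gamma_ttt = 0.004848
  tau = 1.000000: gamma = (1.625000, 0.125000), gamma' = (2.000000, 0.000000); Gamma_sss = 0.000000, Gamma_sst = 0.000000, Gamma_stt = 0.258542, Gamma_tss = 0.000000, Gamma_tst = 0.000000, Gamma_ttt = 0.004848
step 0: V^s = -0.1250, V^t = 0.1250
step 1: k1 = (0.000000, 0.000000), k2 = (0.000000, 0.000000), k3 = (0.000000, 0.000000), k4 = (0.000000, 0.000000); V <- V + (h/6)(k1 + 2k2 + 2k3 + k4): V^s = -0.1250, V^t = 0.1250
step 2: k1 = (0.000000, 0.000000), k2 = (0.000000, 0.000000), k3 = (0.000000, 0.000000), k4 = (0.000000, 0.000000); V <- V + (h/6)(k1 + 2k2 + 2k3 + k4): V^s = -0.1250, V^t = 0.1250
step 3: k1 = (0.000000, 0.000000), k2 = (0.000000, 0.000000), k3 = (0.000000, 0.000000), k4 = (0.000000, 0.000000); V <- V + (h/6)(k1 + 2k2 + 2k3 + k4): V^s = -0.1250, V^t = 0.1250


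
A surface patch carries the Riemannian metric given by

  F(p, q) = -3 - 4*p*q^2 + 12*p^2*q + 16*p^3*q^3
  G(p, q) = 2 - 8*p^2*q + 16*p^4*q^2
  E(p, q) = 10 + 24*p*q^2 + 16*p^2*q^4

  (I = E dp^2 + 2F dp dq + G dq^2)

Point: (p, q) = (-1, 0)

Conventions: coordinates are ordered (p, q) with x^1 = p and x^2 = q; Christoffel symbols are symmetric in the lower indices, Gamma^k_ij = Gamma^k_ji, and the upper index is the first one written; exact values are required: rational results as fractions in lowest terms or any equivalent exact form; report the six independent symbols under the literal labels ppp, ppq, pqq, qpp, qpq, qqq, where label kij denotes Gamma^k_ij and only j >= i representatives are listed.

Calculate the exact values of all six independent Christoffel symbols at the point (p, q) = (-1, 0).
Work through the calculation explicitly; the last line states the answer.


E = 10, F = -3, G = 2 at the point
E_p = 0, E_q = 0, F_p = 0, F_q = 12, G_p = 0, G_q = -8
EG - F^2 = 11;  g^inv = (1/11) * [[2, 3], [3, 10]]
first-kind symbols [ij,l] = (1/2)(d_i g_jl + d_j g_il - d_l g_ij): [pp,p] = E_p/2 = 0, [pp,q] = F_p - E_q/2 = 0, [pq,p] = E_q/2 = 0, [pq,q] = G_p/2 = 0, [qq,p] = F_q - G_p/2 = 12, [qq,q] = G_q/2 = -4
Gamma^p_ij = (G*[ij,p] - F*[ij,q])/(EG - F^2), Gamma^q_ij = (E*[ij,q] - F*[ij,p])/(EG - F^2)

Answer: Gamma_ppp = 0, Gamma_ppq = 0, Gamma_pqq = 12/11, Gamma_qpp = 0, Gamma_qpq = 0, Gamma_qqq = -4/11


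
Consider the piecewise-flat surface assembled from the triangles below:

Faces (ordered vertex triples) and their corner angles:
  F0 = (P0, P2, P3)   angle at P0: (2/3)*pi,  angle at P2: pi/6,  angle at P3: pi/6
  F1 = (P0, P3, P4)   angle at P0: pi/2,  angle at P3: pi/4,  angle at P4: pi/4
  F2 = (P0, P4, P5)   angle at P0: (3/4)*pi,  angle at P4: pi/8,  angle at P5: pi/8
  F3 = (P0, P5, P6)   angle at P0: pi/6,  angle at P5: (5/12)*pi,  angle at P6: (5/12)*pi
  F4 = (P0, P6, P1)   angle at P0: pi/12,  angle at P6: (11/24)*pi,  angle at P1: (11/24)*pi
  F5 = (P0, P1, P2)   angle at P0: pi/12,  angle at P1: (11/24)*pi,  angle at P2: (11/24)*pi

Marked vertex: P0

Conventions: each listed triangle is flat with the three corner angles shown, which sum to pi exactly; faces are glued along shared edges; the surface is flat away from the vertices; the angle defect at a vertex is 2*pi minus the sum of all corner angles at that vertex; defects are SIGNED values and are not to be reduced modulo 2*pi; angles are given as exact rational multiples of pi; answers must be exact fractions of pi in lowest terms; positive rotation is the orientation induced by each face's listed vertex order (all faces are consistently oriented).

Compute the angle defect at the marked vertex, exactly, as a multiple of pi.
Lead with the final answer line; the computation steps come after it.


Answer: defect(P0) = -pi/4

Sum of corner angles at P0: (9/4)*pi
defect = 2*pi - (9/4)*pi


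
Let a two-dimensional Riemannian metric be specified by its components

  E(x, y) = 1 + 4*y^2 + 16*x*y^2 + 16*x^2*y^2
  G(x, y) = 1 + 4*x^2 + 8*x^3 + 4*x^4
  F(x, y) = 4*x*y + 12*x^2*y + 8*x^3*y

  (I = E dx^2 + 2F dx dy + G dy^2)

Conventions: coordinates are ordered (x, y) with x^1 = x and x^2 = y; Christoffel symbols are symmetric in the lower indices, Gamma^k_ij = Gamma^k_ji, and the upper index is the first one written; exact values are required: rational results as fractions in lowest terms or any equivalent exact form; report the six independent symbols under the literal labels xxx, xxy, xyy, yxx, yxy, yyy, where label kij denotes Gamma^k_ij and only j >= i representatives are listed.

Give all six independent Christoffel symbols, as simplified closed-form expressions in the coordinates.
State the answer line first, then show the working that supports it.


Answer: Gamma_xxx = (16*x*y^2 + 8*y^2)/(4*x^4 + 8*x^3 + 16*x^2*y^2 + 4*x^2 + 16*x*y^2 + 4*y^2 + 1), Gamma_xxy = (16*x^2*y + 16*x*y + 4*y)/(4*x^4 + 8*x^3 + 16*x^2*y^2 + 4*x^2 + 16*x*y^2 + 4*y^2 + 1), Gamma_xyy = 0, Gamma_yxx = (8*x^2*y + 8*x*y)/(4*x^4 + 8*x^3 + 16*x^2*y^2 + 4*x^2 + 16*x*y^2 + 4*y^2 + 1), Gamma_yxy = (8*x^3 + 12*x^2 + 4*x)/(4*x^4 + 8*x^3 + 16*x^2*y^2 + 4*x^2 + 16*x*y^2 + 4*y^2 + 1), Gamma_yyy = 0

E = 1 + 4*y^2 + 16*x*y^2 + 16*x^2*y^2; F = 4*x*y + 12*x^2*y + 8*x^3*y; G = 1 + 4*x^2 + 8*x^3 + 4*x^4
Gamma^k_ij = (1/2) g^{kl} (d_i g_jl + d_j g_il - d_l g_ij), with g^inv = (1/(EG-F^2)) [[G, -F], [-F, E]]
first partials: E_x = 16*y^2 + 32*x*y^2, E_y = 8*y + 32*x*y + 32*x^2*y, F_x = 4*y + 24*x*y + 24*x^2*y, F_y = 4*x + 12*x^2 + 8*x^3, G_x = 8*x + 24*x^2 + 16*x^3, G_y = 0
D = EG - F^2 = 1 + 4*y^2 + 4*x^2 + 16*x*y^2 + 8*x^3 + 16*x^2*y^2 + 4*x^4
expanded: Gamma^x_xx = (G E_x - 2F F_x + F E_y)/(2D), Gamma^x_xy = (G E_y - F G_x)/(2D), Gamma^x_yy = (2G F_y - G G_x - F G_y)/(2D), Gamma^y_xx = (2E F_x - E E_y - F E_x)/(2D), Gamma^y_xy = (E G_x - F E_y)/(2D), Gamma^y_yy = (E G_y - 2F F_y + F G_x)/(2D); substitute and cancel common factors


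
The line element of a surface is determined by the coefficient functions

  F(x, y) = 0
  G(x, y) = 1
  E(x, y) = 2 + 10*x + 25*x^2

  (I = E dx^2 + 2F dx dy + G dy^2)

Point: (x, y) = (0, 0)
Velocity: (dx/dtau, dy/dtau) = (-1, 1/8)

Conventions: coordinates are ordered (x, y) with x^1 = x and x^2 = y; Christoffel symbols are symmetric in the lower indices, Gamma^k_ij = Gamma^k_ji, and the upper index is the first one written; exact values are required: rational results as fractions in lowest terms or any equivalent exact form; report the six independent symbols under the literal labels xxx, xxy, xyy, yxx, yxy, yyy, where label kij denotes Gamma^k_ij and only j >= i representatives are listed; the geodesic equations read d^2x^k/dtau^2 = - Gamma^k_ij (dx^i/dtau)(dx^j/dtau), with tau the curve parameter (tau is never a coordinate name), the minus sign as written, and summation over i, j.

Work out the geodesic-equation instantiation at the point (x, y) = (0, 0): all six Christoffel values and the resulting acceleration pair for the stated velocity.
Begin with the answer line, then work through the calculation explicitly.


Answer: Gamma_xxx = 5/2, Gamma_xxy = 0, Gamma_xyy = 0, Gamma_yxx = 0, Gamma_yxy = 0, Gamma_yyy = 0; accelerations (d^2x/dtau^2, d^2y/dtau^2) = (-5/2, 0)

E = 2, F = 0, G = 1 at the point
E_x = 10, E_y = 0, F_x = 0, F_y = 0, G_x = 0, G_y = 0
EG - F^2 = 2;  g^inv = (1/2) * [[1, 0], [0, 2]]
first-kind symbols [ij,l] = (1/2)(d_i g_jl + d_j g_il - d_l g_ij): [xx,x] = E_x/2 = 5, [xx,y] = F_x - E_y/2 = 0, [xy,x] = E_y/2 = 0, [xy,y] = G_x/2 = 0, [yy,x] = F_y - G_x/2 = 0, [yy,y] = G_y/2 = 0
Gamma^x_ij = (G*[ij,x] - F*[ij,y])/(EG - F^2), Gamma^y_ij = (E*[ij,y] - F*[ij,x])/(EG - F^2)
Gamma_xxx = 5/2, Gamma_xxy = 0, Gamma_xyy = 0, Gamma_yxx = 0, Gamma_yxy = 0, Gamma_yyy = 0
d^2x/dtau^2 = -(Gamma_xxx*(-1)^2 + 2*Gamma_xxy*(-1)*(1/8) + Gamma_xyy*(1/8)^2) = -5/2
d^2y/dtau^2 = -(Gamma_yxx*(-1)^2 + 2*Gamma_yxy*(-1)*(1/8) + Gamma_yyy*(1/8)^2) = 0


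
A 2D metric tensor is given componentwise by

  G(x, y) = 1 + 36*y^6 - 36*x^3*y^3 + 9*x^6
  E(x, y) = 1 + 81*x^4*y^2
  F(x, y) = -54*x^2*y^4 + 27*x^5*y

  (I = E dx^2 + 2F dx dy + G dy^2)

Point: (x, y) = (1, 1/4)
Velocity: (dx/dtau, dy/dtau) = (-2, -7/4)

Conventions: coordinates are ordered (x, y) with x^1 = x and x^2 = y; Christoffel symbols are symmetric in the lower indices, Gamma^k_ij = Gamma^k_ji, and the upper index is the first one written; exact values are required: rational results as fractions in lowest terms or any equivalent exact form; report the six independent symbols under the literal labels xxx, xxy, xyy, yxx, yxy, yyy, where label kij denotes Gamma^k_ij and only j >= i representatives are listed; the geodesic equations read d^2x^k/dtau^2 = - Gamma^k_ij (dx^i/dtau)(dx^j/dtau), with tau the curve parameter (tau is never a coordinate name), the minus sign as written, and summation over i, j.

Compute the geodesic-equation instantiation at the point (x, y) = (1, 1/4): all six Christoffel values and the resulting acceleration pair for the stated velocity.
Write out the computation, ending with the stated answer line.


E = 97/16, F = 837/128, G = 9673/1024 at the point
E_x = 81/4, E_y = 81/2, F_x = 2133/64, F_y = 189/8, G_x = 837/16, G_y = -837/128
EG - F^2 = 14857/1024;  g^inv = (1024/14857) * [[9673/1024, -837/128], [-837/128, 97/16]]
first-kind symbols [ij,l] = (1/2)(d_i g_jl + d_j g_il - d_l g_ij): [xx,x] = E_x/2 = 81/8, [xx,y] = F_x - E_y/2 = 837/64, [xy,x] = E_y/2 = 81/4, [xy,y] = G_x/2 = 837/32, [yy,x] = F_y - G_x/2 = -81/32, [yy,y] = G_y/2 = -837/256
Gamma^x_ij = (G*[ij,x] - F*[ij,y])/(EG - F^2), Gamma^y_ij = (E*[ij,y] - F*[ij,x])/(EG - F^2)
Gamma_xxx = 10368/14857, Gamma_xxy = 20736/14857, Gamma_xyy = -2592/14857, Gamma_yxx = 13392/14857, Gamma_yxy = 26784/14857, Gamma_yyy = -3348/14857
d^2x/dtau^2 = -(Gamma_xxx*(-2)^2 + 2*Gamma_xxy*(-2)*(-7/4) + Gamma_xyy*(-7/4)^2) = -178686/14857
d^2y/dtau^2 = -(Gamma_yxx*(-2)^2 + 2*Gamma_yxy*(-2)*(-7/4) + Gamma_yyy*(-7/4)^2) = -923211/59428

Answer: Gamma_xxx = 10368/14857, Gamma_xxy = 20736/14857, Gamma_xyy = -2592/14857, Gamma_yxx = 13392/14857, Gamma_yxy = 26784/14857, Gamma_yyy = -3348/14857; accelerations (d^2x/dtau^2, d^2y/dtau^2) = (-178686/14857, -923211/59428)


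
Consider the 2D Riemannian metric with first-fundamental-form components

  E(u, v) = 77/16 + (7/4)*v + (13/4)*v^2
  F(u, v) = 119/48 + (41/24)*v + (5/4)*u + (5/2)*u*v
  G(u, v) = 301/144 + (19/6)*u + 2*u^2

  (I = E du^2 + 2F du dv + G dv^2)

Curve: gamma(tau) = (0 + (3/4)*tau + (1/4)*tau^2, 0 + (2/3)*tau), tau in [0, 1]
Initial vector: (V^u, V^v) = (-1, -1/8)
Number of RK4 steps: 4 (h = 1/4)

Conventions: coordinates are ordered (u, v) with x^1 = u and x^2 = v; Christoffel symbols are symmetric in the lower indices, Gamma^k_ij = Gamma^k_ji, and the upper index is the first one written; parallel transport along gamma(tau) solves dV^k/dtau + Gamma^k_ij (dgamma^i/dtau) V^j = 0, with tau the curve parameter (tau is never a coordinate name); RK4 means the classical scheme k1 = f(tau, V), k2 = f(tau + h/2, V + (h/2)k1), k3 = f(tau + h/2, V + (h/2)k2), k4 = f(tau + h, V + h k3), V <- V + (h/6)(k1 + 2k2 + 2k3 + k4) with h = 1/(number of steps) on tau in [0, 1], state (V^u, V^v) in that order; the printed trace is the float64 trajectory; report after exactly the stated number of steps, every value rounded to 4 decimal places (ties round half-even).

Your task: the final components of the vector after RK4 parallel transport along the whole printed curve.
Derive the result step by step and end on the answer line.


gamma'(tau) = (3/4 + (1/2)*tau, 2/3); f(tau, V)^k = -Gamma^k_ij(gamma(tau)) gamma'^i(tau) V^j; h = 1/4; intermediate values shown to 6 dp
curve data and Christoffel symbols at the stage parameters:
  tau = 0.000000: gamma = (0.000000, 0.000000), gamma' = (0.750000, 0.666667); Gamma_uuu = -0.237578, Gamma_uuv = -0.535714, Gamma_uvv = 0.066770, Gamma_vuu = 0.461180, Gamma_vuv = 1.392857, Gamma_vvv = -0.079193
  tau = 0.125000: gamma = (0.097656, 0.083333), gamma' = (0.812500, 0.666667); Gamma_uuu = -0.195973, Gamma_uuv = -0.486628, Gamma_uvv = 0.095389, Gamma_vuu = 0.353163, Gamma_vuv = 1.291517, Gamma_vvv = -0.109010
  tau = 0.250000: gamma = (0.203125, 0.166667), gamma' = (0.875000, 0.666667); Gamma_uuu = -0.155040, Gamma_uuv = -0.436406, Gamma_uvv = 0.127534, Gamma_vuu = 0.259586, Gamma_vuv = 1.187312, Gamma_vvv = -0.140505
  tau = 0.375000: gamma = (0.316406, 0.250000), gamma' = (0.937500, 0.666667); Gamma_uuu = -0.114962, Gamma_uuv = -0.385347, Gamma_uvv = 0.163367, Gamma_vuu = 0.179140, Gamma_vuv = 1.082679, Gamma_vvv = -0.173641
  tau = 0.500000: gamma = (0.437500, 0.333333), gamma' = (1.000000, 0.666667); Gamma_uuu = -0.075793, Gamma_uuv = -0.333625, Gamma_uvv = 0.203085, Gamma_vuu = 0.110184, Gamma_vuv = 0.979527, Gamma_vvv = -0.208431
  tau = 0.625000: gamma = (0.566406, 0.416667), gamma' = (1.062500, 0.666667); Gamma_uuu = -0.037501, Gamma_uuv = -0.281307, Gamma_uvv = 0.246922, Gamma_vuu = 0.051009, Gamma_vuv = 0.879218, Gamma_vvv = -0.244928
  tau = 0.750000: gamma = (0.703125, 0.500000), gamma' = (1.125000, 0.666667); Gamma_uuu = 0.000000, Gamma_uuv = -0.228370, Gamma_uvv = 0.295149, Gamma_vuu = 0.000000, Gamma_vuv = 0.782615, Gamma_vvv = -0.283219
  tau = 0.875000: gamma = (0.847656, 0.583333), gamma' = (1.187500, 0.666667); Gamma_uuu = 0.036830, Gamma_uuv = -0.174724, Gamma_uvv = 0.348075, Gamma_vuu = -0.044282, Gamma_vuv = 0.690173, Gamma_vvv = -0.323411
  tau = 1.000000: gamma = (1.000000, 0.666667), gamma' = (1.250000, 0.666667); Gamma_uuu = 0.073127, Gamma_uuv = -0.120221, Gamma_uvv = 0.406046, Gamma_vuu = -0.083074, Gamma_vuv = 0.602036, Gamma_vvv = -0.365636
step 0: V^u = -1.0000, V^v = -0.1250
step 1: k1 = (-0.579985, 1.398437), k2 = (-0.502185, 1.182537), k3 = (-0.506436, 1.197731), k4 = (-0.428832, 0.982775); V <- V + (h/6)(k1 + 2k2 + 2k3 + k4): V^u = -1.1261, V^v = 0.1726
step 2: k1 = (-0.429160, 0.984000), k2 = (-0.355631, 0.783848), k3 = (-0.358592, 0.798169), k4 = (-0.288778, 0.615061); V <- V + (h/6)(k1 + 2k2 + 2k3 + k4): V^u = -1.2155, V^v = 0.3710
step 3: k1 = (-0.288927, 0.615804), k2 = (-0.224444, 0.456110), k3 = (-0.225292, 0.466337), k4 = (-0.164303, 0.326323); V <- V + (h/6)(k1 + 2k2 + 2k3 + k4): V^u = -1.2719, V^v = 0.4872
step 4: k1 = (-0.164337, 0.326661), k2 = (-0.106991, 0.207808), k3 = (-0.106104, 0.213860), k4 = (-0.050481, 0.111231); V <- V + (h/6)(k1 + 2k2 + 2k3 + k4): V^u = -1.2986, V^v = 0.5405

Answer: V^u = -1.2986, V^v = 0.5405


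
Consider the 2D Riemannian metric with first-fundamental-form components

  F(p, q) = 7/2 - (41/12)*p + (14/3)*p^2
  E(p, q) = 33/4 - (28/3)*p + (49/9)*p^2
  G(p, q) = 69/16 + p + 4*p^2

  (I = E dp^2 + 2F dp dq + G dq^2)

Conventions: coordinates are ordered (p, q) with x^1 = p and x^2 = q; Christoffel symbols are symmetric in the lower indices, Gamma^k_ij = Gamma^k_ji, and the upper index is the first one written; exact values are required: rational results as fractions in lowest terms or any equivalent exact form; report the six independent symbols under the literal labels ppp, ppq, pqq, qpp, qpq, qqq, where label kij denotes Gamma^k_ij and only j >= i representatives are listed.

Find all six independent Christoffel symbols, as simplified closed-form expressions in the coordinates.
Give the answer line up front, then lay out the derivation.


Answer: Gamma_ppp = (-12544*p^3 + 19936*p^2 - 14704*p - 4704)/(1616*p^2 - 4656*p + 13437), Gamma_ppq = (-10752*p^3 + 6528*p^2 - 7080*p - 1008)/(1616*p^2 - 4656*p + 13437), Gamma_pqq = (-9216*p^3 - 3456*p^2 - 10224*p - 1242)/(1616*p^2 - 4656*p + 13437), Gamma_qpp = (43904*p^3 - 112896*p^2 + 127680*p - 20484)/(4848*p^2 - 13968*p + 40311), Gamma_qpq = (12544*p^3 - 19936*p^2 + 16320*p + 2376)/(1616*p^2 - 4656*p + 13437), Gamma_qqq = (10752*p^3 - 6528*p^2 + 7080*p + 1008)/(1616*p^2 - 4656*p + 13437)

E = 33/4 - (28/3)*p + (49/9)*p^2; F = 7/2 - (41/12)*p + (14/3)*p^2; G = 69/16 + p + 4*p^2
Gamma^k_ij = (1/2) g^{kl} (d_i g_jl + d_j g_il - d_l g_ij), with g^inv = (1/(EG-F^2)) [[G, -F], [-F, E]]
first partials: E_p = -28/3 + (98/9)*p, E_q = 0, F_p = -41/12 + (28/3)*p, F_q = 0, G_p = 1 + 8*p, G_q = 0
D = EG - F^2 = 1493/64 - (97/12)*p + (101/36)*p^2
expanded: Gamma^p_pp = (G E_p - 2F F_p + F E_q)/(2D), Gamma^p_pq = (G E_q - F G_p)/(2D), Gamma^p_qq = (2G F_q - G G_p - F G_q)/(2D), Gamma^q_pp = (2E F_p - E E_q - F E_p)/(2D), Gamma^q_pq = (E G_p - F E_q)/(2D), Gamma^q_qq = (E G_q - 2F F_q + F G_p)/(2D); substitute and cancel common factors


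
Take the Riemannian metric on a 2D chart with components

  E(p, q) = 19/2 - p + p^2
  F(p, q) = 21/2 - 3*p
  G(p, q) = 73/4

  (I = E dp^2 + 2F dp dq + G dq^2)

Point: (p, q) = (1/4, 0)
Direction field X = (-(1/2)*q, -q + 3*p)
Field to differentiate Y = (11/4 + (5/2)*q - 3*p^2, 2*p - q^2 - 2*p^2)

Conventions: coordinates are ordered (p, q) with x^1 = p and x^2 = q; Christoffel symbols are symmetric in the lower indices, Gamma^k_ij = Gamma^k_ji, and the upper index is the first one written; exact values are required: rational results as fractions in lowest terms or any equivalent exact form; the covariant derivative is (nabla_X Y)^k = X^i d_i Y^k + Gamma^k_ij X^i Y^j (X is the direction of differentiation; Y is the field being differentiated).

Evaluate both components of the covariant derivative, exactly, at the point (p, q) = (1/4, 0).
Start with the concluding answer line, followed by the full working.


Answer: (nabla_X Y)^p = 15/8, (nabla_X Y)^q = 0

E = 149/16, F = 39/4, G = 73/4 at the point
E_p = -1/2, E_q = 0, F_p = -3, F_q = 0, G_p = 0, G_q = 0
EG - F^2 = 4793/64;  g^inv = (64/4793) * [[73/4, -39/4], [-39/4, 149/16]]
first-kind symbols [ij,l] = (1/2)(d_i g_jl + d_j g_il - d_l g_ij): [pp,p] = E_p/2 = -1/4, [pp,q] = F_p - E_q/2 = -3, [pq,p] = E_q/2 = 0, [pq,q] = G_p/2 = 0, [qq,p] = F_q - G_p/2 = 0, [qq,q] = G_q/2 = 0
Gamma^p_ij = (G*[ij,p] - F*[ij,q])/(EG - F^2), Gamma^q_ij = (E*[ij,q] - F*[ij,p])/(EG - F^2)
Gamma_ppp = 1580/4793, Gamma_ppq = 0, Gamma_pqq = 0, Gamma_qpp = -1632/4793, Gamma_qpq = 0, Gamma_qqq = 0
X = (0, 3/4), Y = (41/16, 3/8) at the point


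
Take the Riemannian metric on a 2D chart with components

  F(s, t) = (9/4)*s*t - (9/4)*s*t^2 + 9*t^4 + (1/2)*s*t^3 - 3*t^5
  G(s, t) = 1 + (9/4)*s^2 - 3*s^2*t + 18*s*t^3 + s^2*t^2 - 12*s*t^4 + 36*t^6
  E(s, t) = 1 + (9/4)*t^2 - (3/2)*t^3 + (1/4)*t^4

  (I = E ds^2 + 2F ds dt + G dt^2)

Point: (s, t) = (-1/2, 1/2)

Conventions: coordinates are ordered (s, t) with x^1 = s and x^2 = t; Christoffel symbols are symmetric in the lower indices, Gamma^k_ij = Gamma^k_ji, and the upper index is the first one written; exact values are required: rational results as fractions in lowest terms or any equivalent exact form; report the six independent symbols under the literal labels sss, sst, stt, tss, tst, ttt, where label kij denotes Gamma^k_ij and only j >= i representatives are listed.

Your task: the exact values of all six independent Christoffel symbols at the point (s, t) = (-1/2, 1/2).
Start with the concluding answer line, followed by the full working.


Answer: Gamma_sss = 0, Gamma_sst = 40/93, Gamma_stt = 200/93, Gamma_tss = 0, Gamma_tst = 16/93, Gamma_ttt = 80/93

E = 89/64, F = 5/32, G = 17/16 at the point
E_s = 0, E_t = 5/4, F_s = 5/8, F_t = 27/8, G_s = 1/2, G_t = 5/2
EG - F^2 = 93/64;  g^inv = (64/93) * [[17/16, -5/32], [-5/32, 89/64]]
first-kind symbols [ij,l] = (1/2)(d_i g_jl + d_j g_il - d_l g_ij): [ss,s] = E_s/2 = 0, [ss,t] = F_s - E_t/2 = 0, [st,s] = E_t/2 = 5/8, [st,t] = G_s/2 = 1/4, [tt,s] = F_t - G_s/2 = 25/8, [tt,t] = G_t/2 = 5/4
Gamma^s_ij = (G*[ij,s] - F*[ij,t])/(EG - F^2), Gamma^t_ij = (E*[ij,t] - F*[ij,s])/(EG - F^2)


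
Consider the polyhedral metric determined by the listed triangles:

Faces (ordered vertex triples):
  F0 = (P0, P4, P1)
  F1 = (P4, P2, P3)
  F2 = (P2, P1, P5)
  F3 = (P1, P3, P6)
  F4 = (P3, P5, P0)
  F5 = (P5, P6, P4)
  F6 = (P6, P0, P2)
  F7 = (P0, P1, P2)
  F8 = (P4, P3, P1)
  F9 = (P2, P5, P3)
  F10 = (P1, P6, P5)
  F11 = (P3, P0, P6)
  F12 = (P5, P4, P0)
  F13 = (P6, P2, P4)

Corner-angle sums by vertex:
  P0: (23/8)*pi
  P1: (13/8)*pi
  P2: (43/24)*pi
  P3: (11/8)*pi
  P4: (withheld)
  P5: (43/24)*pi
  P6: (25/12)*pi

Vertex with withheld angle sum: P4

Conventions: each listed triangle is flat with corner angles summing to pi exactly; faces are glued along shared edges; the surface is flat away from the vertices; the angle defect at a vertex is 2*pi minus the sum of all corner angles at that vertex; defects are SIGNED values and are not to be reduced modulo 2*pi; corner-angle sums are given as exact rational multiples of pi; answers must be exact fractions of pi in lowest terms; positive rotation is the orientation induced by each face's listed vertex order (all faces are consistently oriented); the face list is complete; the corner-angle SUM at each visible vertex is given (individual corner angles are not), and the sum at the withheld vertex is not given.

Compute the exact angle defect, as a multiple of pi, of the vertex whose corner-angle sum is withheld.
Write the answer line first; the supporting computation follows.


Answer: defect(P4) = (-11/24)*pi

V = 7, E = 21, F = 14; chi = V - E + F = 0
Gauss-Bonnet: total defect = 2*pi*chi = 0; visible defects sum to (11/24)*pi


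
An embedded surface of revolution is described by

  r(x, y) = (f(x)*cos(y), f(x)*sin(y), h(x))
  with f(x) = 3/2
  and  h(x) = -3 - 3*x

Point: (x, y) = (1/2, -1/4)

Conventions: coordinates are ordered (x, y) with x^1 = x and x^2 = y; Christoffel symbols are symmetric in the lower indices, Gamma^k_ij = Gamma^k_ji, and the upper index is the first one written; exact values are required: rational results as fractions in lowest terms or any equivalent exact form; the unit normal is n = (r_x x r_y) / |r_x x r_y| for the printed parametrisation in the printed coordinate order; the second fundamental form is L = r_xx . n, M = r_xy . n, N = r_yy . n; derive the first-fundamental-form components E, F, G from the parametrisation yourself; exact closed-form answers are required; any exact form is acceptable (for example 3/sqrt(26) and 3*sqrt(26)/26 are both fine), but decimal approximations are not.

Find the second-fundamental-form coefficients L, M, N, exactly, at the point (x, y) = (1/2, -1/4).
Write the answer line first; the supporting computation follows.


Answer: L = 0, M = 0, N = -3/2

f = 3/2, f' = 0, f'' = 0, h' = -3, h'' = 0
E = 9, F = 0, G = 9/4; answer radicand W^2 = 9
unnormalised second-form numerators: l = 0, m = 0, n = -9/2; L = l/sqrt(9), and similarly M = m/sqrt(W^2), N = n/sqrt(W^2)


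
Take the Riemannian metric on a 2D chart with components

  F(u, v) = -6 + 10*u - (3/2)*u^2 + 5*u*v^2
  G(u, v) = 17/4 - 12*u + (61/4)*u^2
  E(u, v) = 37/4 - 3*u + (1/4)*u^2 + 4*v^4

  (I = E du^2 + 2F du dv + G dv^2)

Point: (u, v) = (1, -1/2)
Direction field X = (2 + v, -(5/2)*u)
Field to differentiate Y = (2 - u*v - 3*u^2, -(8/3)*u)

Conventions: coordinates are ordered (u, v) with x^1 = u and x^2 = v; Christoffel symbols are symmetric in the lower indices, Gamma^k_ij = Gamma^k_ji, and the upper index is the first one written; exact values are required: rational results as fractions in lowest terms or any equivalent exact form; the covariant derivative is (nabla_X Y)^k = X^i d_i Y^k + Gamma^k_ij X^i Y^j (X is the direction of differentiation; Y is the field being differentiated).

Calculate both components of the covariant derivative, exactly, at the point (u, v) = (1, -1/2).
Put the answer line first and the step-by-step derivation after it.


Answer: (nabla_X Y)^u = -3301/156, (nabla_X Y)^v = -159/260

E = 27/4, F = 15/4, G = 15/2 at the point
E_u = -5/2, E_v = -2, F_u = 33/4, F_v = -5, G_u = 37/2, G_v = 0
EG - F^2 = 585/16;  g^inv = (16/585) * [[15/2, -15/4], [-15/4, 27/4]]
first-kind symbols [ij,l] = (1/2)(d_i g_jl + d_j g_il - d_l g_ij): [uu,u] = E_u/2 = -5/4, [uu,v] = F_u - E_v/2 = 37/4, [uv,u] = E_v/2 = -1, [uv,v] = G_u/2 = 37/4, [vv,u] = F_v - G_u/2 = -57/4, [vv,v] = G_v/2 = 0
Gamma^u_ij = (G*[ij,u] - F*[ij,v])/(EG - F^2), Gamma^v_ij = (E*[ij,v] - F*[ij,u])/(EG - F^2)
Gamma_uuu = -47/39, Gamma_uuv = -15/13, Gamma_uvv = -38/13, Gamma_vuu = 358/195, Gamma_vuv = 353/195, Gamma_vvv = 19/13
X = (3/2, -5/2), Y = (-1/2, -8/3) at the point


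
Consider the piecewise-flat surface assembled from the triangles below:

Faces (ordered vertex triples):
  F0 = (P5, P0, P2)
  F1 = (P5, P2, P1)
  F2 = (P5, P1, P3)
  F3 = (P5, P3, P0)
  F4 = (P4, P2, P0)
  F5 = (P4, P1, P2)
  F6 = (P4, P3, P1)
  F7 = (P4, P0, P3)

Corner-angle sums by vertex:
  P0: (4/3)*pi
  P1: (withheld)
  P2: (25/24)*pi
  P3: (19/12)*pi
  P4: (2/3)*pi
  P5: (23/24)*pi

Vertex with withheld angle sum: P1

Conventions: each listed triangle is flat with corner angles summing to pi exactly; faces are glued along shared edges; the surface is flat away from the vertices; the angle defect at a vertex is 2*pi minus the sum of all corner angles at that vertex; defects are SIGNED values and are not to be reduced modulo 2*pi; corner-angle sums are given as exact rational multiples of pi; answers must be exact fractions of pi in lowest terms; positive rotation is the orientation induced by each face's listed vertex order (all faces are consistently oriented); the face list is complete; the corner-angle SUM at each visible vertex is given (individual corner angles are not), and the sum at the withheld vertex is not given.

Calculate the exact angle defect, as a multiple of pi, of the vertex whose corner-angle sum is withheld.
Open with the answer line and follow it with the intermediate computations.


Answer: defect(P1) = (-5/12)*pi

V = 6, E = 12, F = 8; chi = V - E + F = 2
Gauss-Bonnet: total defect = 2*pi*chi = 4*pi; visible defects sum to (53/12)*pi
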